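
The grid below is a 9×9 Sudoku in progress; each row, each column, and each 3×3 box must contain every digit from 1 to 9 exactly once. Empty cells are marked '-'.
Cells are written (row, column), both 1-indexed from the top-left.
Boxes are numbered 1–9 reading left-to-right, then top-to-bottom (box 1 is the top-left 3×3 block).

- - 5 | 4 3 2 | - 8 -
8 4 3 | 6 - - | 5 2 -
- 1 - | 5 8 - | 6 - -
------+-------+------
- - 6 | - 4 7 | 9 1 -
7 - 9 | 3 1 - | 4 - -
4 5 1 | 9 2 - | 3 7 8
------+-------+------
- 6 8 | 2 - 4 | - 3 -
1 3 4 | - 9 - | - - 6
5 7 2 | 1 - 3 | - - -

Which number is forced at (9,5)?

Row 9 already contains {1, 2, 3, 5, 7}.
Column 5 already contains {1, 2, 3, 4, 8, 9}.
Its 3×3 block (box 8) already contains {1, 2, 3, 4, 9}.
The only value from 1–9 not eliminated is 6, so (9,5) = 6.

6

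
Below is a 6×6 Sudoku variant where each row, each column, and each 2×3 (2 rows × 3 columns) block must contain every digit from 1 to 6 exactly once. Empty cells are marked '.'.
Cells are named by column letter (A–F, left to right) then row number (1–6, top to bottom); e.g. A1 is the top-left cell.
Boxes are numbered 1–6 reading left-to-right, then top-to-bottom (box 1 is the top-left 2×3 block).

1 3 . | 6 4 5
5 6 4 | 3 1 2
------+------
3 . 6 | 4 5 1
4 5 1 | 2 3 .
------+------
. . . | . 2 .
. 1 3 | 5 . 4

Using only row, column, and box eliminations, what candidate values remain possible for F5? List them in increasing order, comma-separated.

Row 5 already contains {2}.
Column F already contains {1, 2, 4, 5}.
Its 2×3 block (box 6) already contains {2, 4, 5}.
Removing those from 1–6 leaves {3, 6} as the candidates for F5.

3,6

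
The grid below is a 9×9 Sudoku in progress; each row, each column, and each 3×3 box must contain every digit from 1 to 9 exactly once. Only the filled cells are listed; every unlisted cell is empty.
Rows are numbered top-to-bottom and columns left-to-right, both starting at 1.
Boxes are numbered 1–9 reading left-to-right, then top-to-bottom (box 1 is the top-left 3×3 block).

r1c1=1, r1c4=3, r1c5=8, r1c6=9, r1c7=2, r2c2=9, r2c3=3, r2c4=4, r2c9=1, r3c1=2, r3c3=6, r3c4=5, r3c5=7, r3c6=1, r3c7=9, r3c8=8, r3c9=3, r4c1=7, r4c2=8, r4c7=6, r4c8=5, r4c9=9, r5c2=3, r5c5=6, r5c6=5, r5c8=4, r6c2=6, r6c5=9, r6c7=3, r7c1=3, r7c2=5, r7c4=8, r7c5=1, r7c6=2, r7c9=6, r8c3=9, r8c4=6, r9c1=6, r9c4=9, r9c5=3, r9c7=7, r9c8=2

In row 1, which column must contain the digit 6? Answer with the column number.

8

Consider where 6 can go in row 1.
r1c2 is out (column 2 already has a 6).
r1c3 is out (column 3 already has a 6).
r1c9 is out (column 9 already has a 6).
So the only cell in row 1 that can hold 6 is r1c8.
That is column 8.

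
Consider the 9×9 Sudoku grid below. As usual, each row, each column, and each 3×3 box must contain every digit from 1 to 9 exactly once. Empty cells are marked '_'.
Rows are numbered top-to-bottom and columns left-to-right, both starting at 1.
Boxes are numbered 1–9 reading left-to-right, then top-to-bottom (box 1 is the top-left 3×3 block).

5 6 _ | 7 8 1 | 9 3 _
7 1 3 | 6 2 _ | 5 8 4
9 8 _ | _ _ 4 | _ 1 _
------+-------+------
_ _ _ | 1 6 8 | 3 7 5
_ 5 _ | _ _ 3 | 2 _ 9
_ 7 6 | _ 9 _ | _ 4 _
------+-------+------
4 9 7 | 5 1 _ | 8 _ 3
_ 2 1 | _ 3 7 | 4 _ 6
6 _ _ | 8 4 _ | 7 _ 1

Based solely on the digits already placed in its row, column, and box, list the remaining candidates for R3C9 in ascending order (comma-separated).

Row 3 already contains {1, 4, 8, 9}.
Column 9 already contains {1, 3, 4, 5, 6, 9}.
Its 3×3 block (box 3) already contains {1, 3, 4, 5, 8, 9}.
Removing those from 1–9 leaves {2, 7} as the candidates for R3C9.

2,7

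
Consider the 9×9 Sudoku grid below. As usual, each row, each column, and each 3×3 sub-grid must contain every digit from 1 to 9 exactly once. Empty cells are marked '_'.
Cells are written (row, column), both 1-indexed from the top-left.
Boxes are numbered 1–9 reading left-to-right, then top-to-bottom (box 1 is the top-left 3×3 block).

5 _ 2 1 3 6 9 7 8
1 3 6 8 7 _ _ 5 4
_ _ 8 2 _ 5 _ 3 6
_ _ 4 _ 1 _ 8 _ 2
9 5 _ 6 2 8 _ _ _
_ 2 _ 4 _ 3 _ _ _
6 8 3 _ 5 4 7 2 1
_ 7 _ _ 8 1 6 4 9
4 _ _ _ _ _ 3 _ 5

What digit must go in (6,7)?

Cell (6,7) itself could take any of {1, 5} by direct elimination.
Consider where 5 can go in column 7.
(2,7) is out (row 2 already has a 5).
(3,7) is out (row 3 already has a 5).
(5,7) is out (row 5 already has a 5).
So the only cell in column 7 that can hold 5 is (6,7).
Therefore (6,7) = 5.

5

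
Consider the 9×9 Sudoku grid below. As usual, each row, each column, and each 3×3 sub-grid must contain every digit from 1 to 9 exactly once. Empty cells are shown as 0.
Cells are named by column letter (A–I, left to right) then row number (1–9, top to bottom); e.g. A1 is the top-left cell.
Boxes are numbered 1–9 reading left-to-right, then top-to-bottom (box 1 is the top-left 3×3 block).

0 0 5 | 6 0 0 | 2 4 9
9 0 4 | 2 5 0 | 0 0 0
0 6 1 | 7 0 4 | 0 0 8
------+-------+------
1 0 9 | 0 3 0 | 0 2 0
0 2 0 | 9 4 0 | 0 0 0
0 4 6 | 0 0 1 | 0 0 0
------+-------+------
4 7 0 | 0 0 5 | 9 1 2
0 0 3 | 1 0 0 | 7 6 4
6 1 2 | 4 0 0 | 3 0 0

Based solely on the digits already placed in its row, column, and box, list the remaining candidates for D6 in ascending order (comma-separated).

5,8

Row 6 already contains {1, 4, 6}.
Column D already contains {1, 2, 4, 6, 7, 9}.
Its 3×3 block (box 5) already contains {1, 3, 4, 9}.
Removing those from 1–9 leaves {5, 8} as the candidates for D6.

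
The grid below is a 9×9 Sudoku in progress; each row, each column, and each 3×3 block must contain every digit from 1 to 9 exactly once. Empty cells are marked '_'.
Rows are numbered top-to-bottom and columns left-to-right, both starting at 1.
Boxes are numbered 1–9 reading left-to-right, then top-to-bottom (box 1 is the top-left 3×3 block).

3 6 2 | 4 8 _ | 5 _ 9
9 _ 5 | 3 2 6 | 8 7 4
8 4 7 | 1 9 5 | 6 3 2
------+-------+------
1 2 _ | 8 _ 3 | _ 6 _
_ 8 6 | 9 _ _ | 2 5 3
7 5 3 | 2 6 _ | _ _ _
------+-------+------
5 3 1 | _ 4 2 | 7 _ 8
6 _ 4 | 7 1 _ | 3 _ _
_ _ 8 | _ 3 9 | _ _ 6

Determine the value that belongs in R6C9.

1

Row 6 already contains {2, 3, 5, 6, 7}.
Column 9 already contains {2, 3, 4, 6, 8, 9}.
Its 3×3 block (box 6) already contains {2, 3, 5, 6}.
The only value from 1–9 not eliminated is 1, so R6C9 = 1.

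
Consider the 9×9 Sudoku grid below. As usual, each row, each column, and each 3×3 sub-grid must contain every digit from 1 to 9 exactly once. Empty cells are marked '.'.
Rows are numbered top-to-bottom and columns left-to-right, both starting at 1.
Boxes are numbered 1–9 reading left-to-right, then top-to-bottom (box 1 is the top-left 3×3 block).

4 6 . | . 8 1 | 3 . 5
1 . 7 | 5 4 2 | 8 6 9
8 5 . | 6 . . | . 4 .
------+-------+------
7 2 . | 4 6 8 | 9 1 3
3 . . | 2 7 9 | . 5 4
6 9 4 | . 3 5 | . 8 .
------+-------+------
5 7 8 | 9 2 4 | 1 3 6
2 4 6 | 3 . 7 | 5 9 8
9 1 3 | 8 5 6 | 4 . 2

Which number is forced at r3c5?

Row 3 already contains {4, 5, 6, 8}.
Column 5 already contains {2, 3, 4, 5, 6, 7, 8}.
Its 3×3 block (box 2) already contains {1, 2, 4, 5, 6, 8}.
The only value from 1–9 not eliminated is 9, so r3c5 = 9.

9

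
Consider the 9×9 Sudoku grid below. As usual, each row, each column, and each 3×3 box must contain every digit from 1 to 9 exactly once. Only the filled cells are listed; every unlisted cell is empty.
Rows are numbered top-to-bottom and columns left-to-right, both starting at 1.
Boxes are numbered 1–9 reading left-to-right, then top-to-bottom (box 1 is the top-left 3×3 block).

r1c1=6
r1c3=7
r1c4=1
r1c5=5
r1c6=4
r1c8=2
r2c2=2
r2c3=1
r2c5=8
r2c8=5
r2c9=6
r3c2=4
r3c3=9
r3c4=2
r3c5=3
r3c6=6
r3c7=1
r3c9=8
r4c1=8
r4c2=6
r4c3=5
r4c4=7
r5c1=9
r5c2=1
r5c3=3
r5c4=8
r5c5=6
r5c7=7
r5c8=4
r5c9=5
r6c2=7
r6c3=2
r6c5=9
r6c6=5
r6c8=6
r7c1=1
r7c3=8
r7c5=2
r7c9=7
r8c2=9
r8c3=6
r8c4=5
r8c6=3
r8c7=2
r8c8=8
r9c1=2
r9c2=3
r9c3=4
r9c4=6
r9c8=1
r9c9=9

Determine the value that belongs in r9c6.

8

Cell r9c6 itself could take any of {7, 8} by direct elimination.
Consider where 8 can go in row 9.
r9c5 is out (column 5 already has a 8).
r9c7 is out (box 9 already has a 8).
So the only cell in row 9 that can hold 8 is r9c6.
Therefore r9c6 = 8.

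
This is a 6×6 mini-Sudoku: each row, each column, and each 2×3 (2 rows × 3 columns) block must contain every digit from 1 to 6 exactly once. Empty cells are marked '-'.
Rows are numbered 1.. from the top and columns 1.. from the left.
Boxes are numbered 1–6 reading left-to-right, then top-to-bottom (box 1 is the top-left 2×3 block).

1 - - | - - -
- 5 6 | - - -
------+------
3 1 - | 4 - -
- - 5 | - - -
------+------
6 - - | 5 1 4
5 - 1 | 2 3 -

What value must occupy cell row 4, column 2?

6

Cell row 4, column 2 itself could take any of {2, 4, 6} by direct elimination.
Consider where 6 can go in column 2.
row 1, column 2 is out (box 1 already has a 6).
row 5, column 2 is out (row 5 already has a 6).
row 6, column 2 is out (box 5 already has a 6).
So the only cell in column 2 that can hold 6 is row 4, column 2.
Therefore row 4, column 2 = 6.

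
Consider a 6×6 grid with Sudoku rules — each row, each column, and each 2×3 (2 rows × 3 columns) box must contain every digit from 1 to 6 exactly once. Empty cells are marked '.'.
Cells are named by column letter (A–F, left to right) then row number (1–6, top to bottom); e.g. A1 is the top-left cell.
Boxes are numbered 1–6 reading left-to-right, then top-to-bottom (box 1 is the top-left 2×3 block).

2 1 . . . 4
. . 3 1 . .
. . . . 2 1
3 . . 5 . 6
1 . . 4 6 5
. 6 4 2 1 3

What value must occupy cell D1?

Cell D1 itself could take any of {3, 6} by direct elimination.
Consider where 6 can go in box 2.
E1 is out (column E already has a 6).
E2 is out (column E already has a 6).
F2 is out (column F already has a 6).
So the only cell in box 2 that can hold 6 is D1.
Therefore D1 = 6.

6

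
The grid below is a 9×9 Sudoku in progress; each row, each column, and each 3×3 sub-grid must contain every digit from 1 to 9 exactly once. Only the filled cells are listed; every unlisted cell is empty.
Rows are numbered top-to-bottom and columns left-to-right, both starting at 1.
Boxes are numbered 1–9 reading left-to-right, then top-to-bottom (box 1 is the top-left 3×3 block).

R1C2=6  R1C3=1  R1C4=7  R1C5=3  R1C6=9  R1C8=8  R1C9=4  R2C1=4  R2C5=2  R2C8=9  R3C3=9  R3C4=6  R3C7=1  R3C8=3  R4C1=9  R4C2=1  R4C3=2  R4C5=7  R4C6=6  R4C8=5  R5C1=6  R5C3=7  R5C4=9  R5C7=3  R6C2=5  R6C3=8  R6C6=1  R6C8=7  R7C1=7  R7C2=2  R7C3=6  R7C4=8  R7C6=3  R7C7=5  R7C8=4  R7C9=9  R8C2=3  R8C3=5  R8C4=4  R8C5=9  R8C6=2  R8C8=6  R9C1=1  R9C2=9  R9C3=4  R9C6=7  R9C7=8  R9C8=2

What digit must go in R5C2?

4

Row 5 already contains {3, 6, 7, 9}.
Column 2 already contains {1, 2, 3, 5, 6, 9}.
Its 3×3 block (box 4) already contains {1, 2, 5, 6, 7, 8, 9}.
The only value from 1–9 not eliminated is 4, so R5C2 = 4.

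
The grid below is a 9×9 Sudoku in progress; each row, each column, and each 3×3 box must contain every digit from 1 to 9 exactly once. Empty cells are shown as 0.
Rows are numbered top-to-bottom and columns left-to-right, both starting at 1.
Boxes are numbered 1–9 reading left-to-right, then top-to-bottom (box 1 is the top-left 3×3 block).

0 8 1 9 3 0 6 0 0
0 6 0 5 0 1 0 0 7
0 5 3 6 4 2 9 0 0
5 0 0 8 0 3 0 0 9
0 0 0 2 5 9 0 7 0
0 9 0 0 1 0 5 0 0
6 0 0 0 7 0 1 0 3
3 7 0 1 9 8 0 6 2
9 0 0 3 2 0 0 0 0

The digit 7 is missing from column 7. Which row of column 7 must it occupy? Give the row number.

Consider where 7 can go in column 7.
r2c7 is out (row 2 already has a 7).
r4c7 is out (box 6 already has a 7).
r5c7 is out (row 5 already has a 7).
r8c7 is out (row 8 already has a 7).
So the only cell in column 7 that can hold 7 is r9c7.
That is row 9.

9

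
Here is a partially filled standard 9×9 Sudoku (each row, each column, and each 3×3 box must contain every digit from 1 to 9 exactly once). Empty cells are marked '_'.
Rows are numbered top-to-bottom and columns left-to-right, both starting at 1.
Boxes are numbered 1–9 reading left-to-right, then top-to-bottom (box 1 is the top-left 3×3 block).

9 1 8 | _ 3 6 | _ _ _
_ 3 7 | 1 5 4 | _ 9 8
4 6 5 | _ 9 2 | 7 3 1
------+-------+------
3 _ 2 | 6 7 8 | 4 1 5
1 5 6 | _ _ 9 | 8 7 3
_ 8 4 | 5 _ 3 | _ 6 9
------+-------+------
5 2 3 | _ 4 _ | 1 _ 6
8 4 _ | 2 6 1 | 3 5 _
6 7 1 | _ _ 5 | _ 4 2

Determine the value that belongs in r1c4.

7

Row 1 already contains {1, 3, 6, 8, 9}.
Column 4 already contains {1, 2, 5, 6}.
Its 3×3 block (box 2) already contains {1, 2, 3, 4, 5, 6, 9}.
The only value from 1–9 not eliminated is 7, so r1c4 = 7.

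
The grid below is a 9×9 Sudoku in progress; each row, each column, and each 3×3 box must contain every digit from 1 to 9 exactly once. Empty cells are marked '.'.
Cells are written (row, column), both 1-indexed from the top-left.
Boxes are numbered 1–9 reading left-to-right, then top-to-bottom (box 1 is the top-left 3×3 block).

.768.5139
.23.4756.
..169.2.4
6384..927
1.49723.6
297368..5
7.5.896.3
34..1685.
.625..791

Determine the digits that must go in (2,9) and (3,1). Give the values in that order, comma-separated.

8,5

For (2,9):
  Row 2 already contains {2, 3, 4, 5, 6, 7}.
  Column 9 already contains {1, 3, 4, 5, 6, 7, 9}.
  Its 3×3 block (box 3) already contains {1, 2, 3, 4, 5, 6, 9}.
  The only value from 1–9 not eliminated is 8, so (2,9) = 8.
For (3,1):
  Consider where 5 can go in column 1.
  (1,1) is out (row 1 already has a 5).
  (2,1) is out (row 2 already has a 5).
  (9,1) is out (row 9 already has a 5).
  So the only cell in column 1 that can hold 5 is (3,1).
  So (3,1) = 5.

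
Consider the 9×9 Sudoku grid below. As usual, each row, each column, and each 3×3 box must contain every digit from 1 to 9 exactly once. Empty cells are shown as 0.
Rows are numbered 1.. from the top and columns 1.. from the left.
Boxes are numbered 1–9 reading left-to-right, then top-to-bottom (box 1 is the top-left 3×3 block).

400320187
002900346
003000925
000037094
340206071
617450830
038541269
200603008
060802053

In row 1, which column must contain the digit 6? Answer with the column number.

3

Consider where 6 can go in row 1.
row 1, column 2 is out (column 2 already has a 6).
row 1, column 6 is out (column 6 already has a 6).
So the only cell in row 1 that can hold 6 is row 1, column 3.
That is column 3.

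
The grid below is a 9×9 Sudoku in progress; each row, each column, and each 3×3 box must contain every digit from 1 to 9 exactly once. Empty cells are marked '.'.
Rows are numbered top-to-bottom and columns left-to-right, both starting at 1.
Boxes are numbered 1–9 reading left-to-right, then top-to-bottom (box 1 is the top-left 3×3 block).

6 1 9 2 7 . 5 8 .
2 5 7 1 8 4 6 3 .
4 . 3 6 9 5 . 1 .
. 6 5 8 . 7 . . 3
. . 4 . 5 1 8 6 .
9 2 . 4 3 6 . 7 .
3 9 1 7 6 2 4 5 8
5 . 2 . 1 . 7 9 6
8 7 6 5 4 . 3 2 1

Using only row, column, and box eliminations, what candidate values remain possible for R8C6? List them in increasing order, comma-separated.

Row 8 already contains {1, 2, 5, 6, 7, 9}.
Column 6 already contains {1, 2, 4, 5, 6, 7}.
Its 3×3 block (box 8) already contains {1, 2, 4, 5, 6, 7}.
Removing those from 1–9 leaves {3, 8} as the candidates for R8C6.

3,8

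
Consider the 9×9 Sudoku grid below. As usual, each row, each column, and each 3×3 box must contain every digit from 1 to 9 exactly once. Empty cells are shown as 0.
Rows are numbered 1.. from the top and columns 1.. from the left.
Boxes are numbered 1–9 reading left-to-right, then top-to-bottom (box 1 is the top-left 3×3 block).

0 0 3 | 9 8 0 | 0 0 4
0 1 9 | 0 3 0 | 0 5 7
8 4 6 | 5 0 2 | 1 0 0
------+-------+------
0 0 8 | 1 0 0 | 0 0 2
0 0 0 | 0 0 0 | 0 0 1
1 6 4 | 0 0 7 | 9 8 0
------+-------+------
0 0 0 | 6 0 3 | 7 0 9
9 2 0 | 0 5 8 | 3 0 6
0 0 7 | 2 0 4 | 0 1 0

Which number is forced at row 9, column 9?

Cell row 9, column 9 itself could take any of {5, 8} by direct elimination.
Consider where 8 can go in column 9.
row 3, column 9 is out (row 3 already has a 8).
row 6, column 9 is out (row 6 already has a 8).
So the only cell in column 9 that can hold 8 is row 9, column 9.
Therefore row 9, column 9 = 8.

8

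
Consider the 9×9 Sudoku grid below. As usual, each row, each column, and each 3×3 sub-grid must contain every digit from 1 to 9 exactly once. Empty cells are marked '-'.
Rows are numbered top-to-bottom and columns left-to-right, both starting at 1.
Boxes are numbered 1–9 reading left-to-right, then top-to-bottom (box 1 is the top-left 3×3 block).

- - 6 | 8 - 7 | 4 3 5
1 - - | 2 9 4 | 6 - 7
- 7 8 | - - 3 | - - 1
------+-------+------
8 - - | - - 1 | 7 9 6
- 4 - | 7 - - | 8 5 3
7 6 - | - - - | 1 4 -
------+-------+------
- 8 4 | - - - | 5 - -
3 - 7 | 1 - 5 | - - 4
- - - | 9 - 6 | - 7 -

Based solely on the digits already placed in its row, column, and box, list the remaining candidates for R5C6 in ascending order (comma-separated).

2,9

Row 5 already contains {3, 4, 5, 7, 8}.
Column 6 already contains {1, 3, 4, 5, 6, 7}.
Its 3×3 block (box 5) already contains {1, 7}.
Removing those from 1–9 leaves {2, 9} as the candidates for R5C6.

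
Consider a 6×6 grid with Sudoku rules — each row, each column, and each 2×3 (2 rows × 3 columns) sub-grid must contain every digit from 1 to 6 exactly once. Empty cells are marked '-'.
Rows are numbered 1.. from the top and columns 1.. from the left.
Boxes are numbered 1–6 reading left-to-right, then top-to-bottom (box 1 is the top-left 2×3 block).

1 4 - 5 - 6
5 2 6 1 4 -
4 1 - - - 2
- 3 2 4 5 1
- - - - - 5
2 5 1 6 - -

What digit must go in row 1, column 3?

Row 1 already contains {1, 4, 5, 6}.
Column 3 already contains {1, 2, 6}.
Its 2×3 block (box 1) already contains {1, 2, 4, 5, 6}.
The only value from 1–6 not eliminated is 3, so row 1, column 3 = 3.

3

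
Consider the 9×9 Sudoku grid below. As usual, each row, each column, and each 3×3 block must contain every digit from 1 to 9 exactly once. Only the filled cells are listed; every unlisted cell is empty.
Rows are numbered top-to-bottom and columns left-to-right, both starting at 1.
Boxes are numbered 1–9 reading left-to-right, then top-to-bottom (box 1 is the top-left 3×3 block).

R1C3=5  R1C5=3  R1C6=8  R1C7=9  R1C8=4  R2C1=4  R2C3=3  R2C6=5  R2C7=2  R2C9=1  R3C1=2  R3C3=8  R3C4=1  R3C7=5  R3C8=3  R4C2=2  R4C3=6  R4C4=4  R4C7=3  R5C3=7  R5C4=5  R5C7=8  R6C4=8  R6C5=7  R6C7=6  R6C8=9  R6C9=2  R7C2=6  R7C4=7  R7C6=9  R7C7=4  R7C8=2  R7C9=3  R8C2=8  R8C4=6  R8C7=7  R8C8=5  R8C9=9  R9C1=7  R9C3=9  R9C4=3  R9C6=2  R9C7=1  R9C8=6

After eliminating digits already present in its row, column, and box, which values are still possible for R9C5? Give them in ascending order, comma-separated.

Row 9 already contains {1, 2, 3, 6, 7, 9}.
Column 5 already contains {3, 7}.
Its 3×3 block (box 8) already contains {2, 3, 6, 7, 9}.
Removing those from 1–9 leaves {4, 5, 8} as the candidates for R9C5.

4,5,8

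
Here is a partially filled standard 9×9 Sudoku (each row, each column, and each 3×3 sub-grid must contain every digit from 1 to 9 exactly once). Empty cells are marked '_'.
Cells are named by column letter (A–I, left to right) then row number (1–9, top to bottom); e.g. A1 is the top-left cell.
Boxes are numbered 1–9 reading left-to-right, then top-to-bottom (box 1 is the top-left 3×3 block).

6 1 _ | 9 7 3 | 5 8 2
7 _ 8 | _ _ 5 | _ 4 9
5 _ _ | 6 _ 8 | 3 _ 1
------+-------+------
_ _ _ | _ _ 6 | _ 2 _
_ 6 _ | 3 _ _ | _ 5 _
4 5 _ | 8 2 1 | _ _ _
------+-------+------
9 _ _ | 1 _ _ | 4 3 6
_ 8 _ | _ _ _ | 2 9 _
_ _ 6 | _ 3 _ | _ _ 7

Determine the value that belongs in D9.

Cell D9 itself could take any of {2, 4, 5} by direct elimination.
Consider where 5 can go in row 9.
A9 is out (column A already has a 5).
B9 is out (column B already has a 5).
F9 is out (column F already has a 5).
G9 is out (column G already has a 5).
H9 is out (column H already has a 5).
So the only cell in row 9 that can hold 5 is D9.
Therefore D9 = 5.

5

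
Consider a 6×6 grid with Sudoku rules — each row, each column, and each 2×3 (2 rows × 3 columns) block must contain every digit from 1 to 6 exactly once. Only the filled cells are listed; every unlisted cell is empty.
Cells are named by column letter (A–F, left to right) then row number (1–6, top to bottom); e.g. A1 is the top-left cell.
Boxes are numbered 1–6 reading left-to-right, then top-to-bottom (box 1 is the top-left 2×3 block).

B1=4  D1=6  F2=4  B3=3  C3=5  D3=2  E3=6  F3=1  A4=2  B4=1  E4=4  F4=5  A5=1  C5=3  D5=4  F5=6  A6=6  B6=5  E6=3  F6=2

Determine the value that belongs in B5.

Row 5 already contains {1, 3, 4, 6}.
Column B already contains {1, 3, 4, 5}.
Its 2×3 block (box 5) already contains {1, 3, 5, 6}.
The only value from 1–6 not eliminated is 2, so B5 = 2.

2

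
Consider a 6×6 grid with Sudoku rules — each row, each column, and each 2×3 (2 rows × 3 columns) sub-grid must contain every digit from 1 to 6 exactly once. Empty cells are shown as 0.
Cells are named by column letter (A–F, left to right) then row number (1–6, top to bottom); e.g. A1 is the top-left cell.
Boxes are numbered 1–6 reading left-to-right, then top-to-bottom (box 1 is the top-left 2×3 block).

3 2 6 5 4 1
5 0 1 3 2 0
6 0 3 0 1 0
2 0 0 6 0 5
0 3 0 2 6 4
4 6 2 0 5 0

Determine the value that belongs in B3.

5

Cell B3 itself could take any of {4, 5} by direct elimination.
Consider where 5 can go in row 3.
D3 is out (column D already has a 5).
F3 is out (column F already has a 5).
So the only cell in row 3 that can hold 5 is B3.
Therefore B3 = 5.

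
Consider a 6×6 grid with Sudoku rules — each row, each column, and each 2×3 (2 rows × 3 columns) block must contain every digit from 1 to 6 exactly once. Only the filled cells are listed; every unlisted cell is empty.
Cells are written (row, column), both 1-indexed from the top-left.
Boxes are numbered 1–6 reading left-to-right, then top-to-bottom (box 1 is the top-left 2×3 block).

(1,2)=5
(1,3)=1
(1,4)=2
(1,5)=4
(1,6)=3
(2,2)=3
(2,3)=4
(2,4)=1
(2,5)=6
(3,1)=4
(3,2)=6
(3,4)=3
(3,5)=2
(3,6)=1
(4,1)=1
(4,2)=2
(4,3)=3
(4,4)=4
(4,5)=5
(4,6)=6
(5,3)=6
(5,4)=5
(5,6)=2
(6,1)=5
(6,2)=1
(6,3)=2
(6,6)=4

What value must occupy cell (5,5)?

1

Cell (5,5) itself could take any of {1, 3} by direct elimination.
Consider where 1 can go in column 5.
(6,5) is out (row 6 already has a 1).
So the only cell in column 5 that can hold 1 is (5,5).
Therefore (5,5) = 1.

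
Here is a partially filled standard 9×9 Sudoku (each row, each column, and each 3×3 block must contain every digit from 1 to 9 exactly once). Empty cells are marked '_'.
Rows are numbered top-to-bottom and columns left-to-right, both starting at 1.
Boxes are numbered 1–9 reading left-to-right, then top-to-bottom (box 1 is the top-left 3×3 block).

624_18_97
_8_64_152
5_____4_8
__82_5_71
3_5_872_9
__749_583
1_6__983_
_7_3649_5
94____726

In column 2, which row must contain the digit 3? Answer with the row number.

3

Consider where 3 can go in column 2.
R4C2 is out (box 4 already has a 3).
R5C2 is out (row 5 already has a 3).
R6C2 is out (row 6 already has a 3).
R7C2 is out (row 7 already has a 3).
So the only cell in column 2 that can hold 3 is R3C2.
That is row 3.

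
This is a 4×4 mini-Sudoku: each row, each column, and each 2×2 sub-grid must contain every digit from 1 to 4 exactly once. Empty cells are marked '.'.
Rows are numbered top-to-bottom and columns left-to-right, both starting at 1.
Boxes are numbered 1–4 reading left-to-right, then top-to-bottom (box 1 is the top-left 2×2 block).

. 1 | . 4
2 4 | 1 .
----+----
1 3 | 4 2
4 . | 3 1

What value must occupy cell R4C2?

Row 4 already contains {1, 3, 4}.
Column 2 already contains {1, 3, 4}.
Its 2×2 block (box 3) already contains {1, 3, 4}.
The only value from 1–4 not eliminated is 2, so R4C2 = 2.

2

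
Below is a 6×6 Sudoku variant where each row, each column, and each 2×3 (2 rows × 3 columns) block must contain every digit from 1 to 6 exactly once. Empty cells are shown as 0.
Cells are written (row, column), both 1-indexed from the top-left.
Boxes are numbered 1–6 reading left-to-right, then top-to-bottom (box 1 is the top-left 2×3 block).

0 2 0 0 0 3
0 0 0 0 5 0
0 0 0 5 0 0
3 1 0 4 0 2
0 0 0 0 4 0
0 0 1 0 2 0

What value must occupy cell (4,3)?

Cell (4,3) itself could take any of {5, 6} by direct elimination.
Consider where 5 can go in box 3.
(3,1) is out (row 3 already has a 5).
(3,2) is out (row 3 already has a 5).
(3,3) is out (row 3 already has a 5).
So the only cell in box 3 that can hold 5 is (4,3).
Therefore (4,3) = 5.

5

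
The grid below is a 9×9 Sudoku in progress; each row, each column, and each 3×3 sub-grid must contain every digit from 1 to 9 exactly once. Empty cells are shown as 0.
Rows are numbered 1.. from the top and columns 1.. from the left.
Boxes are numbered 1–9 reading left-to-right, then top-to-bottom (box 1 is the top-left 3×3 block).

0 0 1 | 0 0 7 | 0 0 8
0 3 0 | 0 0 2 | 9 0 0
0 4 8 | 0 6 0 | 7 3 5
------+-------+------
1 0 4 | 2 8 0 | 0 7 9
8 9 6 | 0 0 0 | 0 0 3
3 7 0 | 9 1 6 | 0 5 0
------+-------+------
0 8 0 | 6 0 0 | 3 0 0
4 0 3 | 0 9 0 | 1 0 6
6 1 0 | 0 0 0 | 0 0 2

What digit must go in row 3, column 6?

9

Cell row 3, column 6 itself could take any of {1, 9} by direct elimination.
Consider where 9 can go in box 2.
row 1, column 4 is out (column 4 already has a 9).
row 1, column 5 is out (column 5 already has a 9).
row 2, column 4 is out (row 2 already has a 9).
row 2, column 5 is out (row 2 already has a 9).
row 3, column 4 is out (column 4 already has a 9).
So the only cell in box 2 that can hold 9 is row 3, column 6.
Therefore row 3, column 6 = 9.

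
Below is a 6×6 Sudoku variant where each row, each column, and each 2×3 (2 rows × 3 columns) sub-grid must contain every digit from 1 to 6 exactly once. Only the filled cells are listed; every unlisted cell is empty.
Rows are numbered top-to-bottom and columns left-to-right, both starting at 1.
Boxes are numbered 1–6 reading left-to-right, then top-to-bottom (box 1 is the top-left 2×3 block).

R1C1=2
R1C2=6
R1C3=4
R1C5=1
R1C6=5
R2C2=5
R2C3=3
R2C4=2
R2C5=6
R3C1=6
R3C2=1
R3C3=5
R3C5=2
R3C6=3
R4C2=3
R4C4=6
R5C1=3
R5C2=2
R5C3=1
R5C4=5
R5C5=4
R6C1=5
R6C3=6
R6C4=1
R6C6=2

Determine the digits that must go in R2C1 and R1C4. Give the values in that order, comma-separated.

1,3

For R2C1:
  Row 2 already contains {2, 3, 5, 6}.
  Column 1 already contains {2, 3, 5, 6}.
  Its 2×3 block (box 1) already contains {2, 3, 4, 5, 6}.
  The only value from 1–6 not eliminated is 1, so R2C1 = 1.
For R1C4:
  Row 1 already contains {1, 2, 4, 5, 6}.
  Column 4 already contains {1, 2, 5, 6}.
  Its 2×3 block (box 2) already contains {1, 2, 5, 6}.
  The only value from 1–6 not eliminated is 3, so R1C4 = 3.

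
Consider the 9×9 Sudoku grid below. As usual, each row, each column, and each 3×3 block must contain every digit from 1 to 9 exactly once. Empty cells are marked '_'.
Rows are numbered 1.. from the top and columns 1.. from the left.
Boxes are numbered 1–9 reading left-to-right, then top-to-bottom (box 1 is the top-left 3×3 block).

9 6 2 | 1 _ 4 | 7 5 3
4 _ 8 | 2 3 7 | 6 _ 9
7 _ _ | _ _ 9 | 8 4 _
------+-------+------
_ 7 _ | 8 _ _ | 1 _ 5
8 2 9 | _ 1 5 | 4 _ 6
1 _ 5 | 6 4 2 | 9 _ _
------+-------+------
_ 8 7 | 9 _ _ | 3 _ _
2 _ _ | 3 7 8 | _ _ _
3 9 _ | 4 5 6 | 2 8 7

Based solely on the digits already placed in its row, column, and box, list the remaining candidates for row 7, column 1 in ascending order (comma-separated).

Row 7 already contains {3, 7, 8, 9}.
Column 1 already contains {1, 2, 3, 4, 7, 8, 9}.
Its 3×3 block (box 7) already contains {2, 3, 7, 8, 9}.
Removing those from 1–9 leaves {5, 6} as the candidates for row 7, column 1.

5,6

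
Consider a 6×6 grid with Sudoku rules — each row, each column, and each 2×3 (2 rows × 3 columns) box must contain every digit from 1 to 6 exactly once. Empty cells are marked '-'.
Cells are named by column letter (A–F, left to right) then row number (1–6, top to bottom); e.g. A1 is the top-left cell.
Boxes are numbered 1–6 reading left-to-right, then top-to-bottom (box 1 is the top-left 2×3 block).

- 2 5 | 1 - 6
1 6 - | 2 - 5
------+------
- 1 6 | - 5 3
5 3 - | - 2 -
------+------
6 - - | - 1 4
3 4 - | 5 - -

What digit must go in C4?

4

Row 4 already contains {2, 3, 5}.
Column C already contains {5, 6}.
Its 2×3 block (box 3) already contains {1, 3, 5, 6}.
The only value from 1–6 not eliminated is 4, so C4 = 4.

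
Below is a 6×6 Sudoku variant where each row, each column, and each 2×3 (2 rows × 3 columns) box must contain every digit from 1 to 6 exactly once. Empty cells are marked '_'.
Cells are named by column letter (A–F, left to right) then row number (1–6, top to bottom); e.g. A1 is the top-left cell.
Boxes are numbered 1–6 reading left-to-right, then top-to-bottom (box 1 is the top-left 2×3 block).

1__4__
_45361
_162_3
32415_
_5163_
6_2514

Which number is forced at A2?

2

Row 2 already contains {1, 3, 4, 5, 6}.
Column A already contains {1, 3, 6}.
Its 2×3 block (box 1) already contains {1, 4, 5}.
The only value from 1–6 not eliminated is 2, so A2 = 2.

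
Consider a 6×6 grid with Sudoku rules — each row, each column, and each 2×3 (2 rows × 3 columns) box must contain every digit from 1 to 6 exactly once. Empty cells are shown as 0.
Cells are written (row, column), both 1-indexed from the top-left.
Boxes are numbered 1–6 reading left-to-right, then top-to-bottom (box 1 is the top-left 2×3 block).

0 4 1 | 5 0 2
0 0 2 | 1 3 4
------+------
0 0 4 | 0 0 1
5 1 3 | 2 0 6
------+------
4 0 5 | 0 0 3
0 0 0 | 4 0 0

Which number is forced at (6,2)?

3

Cell (6,2) itself could take any of {2, 3, 6} by direct elimination.
Consider where 3 can go in column 2.
(2,2) is out (row 2 already has a 3).
(3,2) is out (box 3 already has a 3).
(5,2) is out (row 5 already has a 3).
So the only cell in column 2 that can hold 3 is (6,2).
Therefore (6,2) = 3.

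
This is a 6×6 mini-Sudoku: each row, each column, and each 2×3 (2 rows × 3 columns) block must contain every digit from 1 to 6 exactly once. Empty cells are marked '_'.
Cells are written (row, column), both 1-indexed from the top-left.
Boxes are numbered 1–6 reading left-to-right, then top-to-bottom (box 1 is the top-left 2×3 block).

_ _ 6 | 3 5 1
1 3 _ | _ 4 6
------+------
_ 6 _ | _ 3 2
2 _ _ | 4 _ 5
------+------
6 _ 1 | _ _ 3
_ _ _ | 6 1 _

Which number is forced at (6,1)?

3

Cell (6,1) itself could take any of {3, 4, 5} by direct elimination.
Consider where 3 can go in column 1.
(1,1) is out (row 1 already has a 3).
(3,1) is out (row 3 already has a 3).
So the only cell in column 1 that can hold 3 is (6,1).
Therefore (6,1) = 3.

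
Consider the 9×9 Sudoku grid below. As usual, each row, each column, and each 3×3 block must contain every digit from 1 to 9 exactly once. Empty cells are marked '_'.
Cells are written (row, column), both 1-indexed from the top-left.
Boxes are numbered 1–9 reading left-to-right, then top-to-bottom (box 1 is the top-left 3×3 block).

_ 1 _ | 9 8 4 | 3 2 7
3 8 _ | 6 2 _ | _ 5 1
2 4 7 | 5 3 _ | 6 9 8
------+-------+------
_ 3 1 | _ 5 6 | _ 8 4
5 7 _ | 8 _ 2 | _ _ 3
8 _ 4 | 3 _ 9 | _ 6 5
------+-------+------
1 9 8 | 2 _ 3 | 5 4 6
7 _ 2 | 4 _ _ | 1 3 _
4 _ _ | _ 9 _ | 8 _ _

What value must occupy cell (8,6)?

Cell (8,6) itself could take any of {5, 8} by direct elimination.
Consider where 8 can go in box 8.
(7,5) is out (row 7 already has a 8).
(8,5) is out (column 5 already has a 8).
(9,4) is out (row 9 already has a 8).
(9,6) is out (row 9 already has a 8).
So the only cell in box 8 that can hold 8 is (8,6).
Therefore (8,6) = 8.

8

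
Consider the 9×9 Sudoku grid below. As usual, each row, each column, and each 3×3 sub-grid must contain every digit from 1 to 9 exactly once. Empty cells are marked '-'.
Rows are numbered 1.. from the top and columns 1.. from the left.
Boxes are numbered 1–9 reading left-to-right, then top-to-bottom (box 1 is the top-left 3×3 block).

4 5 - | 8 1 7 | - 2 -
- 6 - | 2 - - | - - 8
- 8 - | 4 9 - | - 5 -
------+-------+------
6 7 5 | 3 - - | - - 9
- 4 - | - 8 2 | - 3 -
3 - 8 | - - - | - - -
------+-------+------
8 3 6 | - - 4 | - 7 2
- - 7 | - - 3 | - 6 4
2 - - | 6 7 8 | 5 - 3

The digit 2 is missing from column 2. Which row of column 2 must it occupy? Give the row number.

6

Consider where 2 can go in column 2.
row 8, column 2 is out (box 7 already has a 2).
row 9, column 2 is out (row 9 already has a 2).
So the only cell in column 2 that can hold 2 is row 6, column 2.
That is row 6.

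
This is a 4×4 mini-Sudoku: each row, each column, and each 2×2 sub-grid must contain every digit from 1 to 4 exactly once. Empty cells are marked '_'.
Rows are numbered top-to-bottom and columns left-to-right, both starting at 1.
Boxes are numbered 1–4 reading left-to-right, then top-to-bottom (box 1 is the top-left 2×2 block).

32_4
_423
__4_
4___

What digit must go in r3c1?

Cell r3c1 itself could take any of {1, 2} by direct elimination.
Consider where 2 can go in box 3.
r3c2 is out (column 2 already has a 2).
r4c2 is out (column 2 already has a 2).
So the only cell in box 3 that can hold 2 is r3c1.
Therefore r3c1 = 2.

2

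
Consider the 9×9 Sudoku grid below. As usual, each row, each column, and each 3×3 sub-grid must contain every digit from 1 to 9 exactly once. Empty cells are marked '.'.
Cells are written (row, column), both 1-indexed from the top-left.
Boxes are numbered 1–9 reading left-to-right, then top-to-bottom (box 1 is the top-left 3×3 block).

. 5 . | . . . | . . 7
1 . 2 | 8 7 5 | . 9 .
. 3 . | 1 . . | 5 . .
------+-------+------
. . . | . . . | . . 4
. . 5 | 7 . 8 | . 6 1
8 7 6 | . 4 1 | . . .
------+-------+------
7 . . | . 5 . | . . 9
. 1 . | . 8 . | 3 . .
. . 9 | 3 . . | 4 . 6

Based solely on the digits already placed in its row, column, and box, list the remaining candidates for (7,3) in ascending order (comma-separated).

3,4,8

Row 7 already contains {5, 7, 9}.
Column 3 already contains {2, 5, 6, 9}.
Its 3×3 block (box 7) already contains {1, 7, 9}.
Removing those from 1–9 leaves {3, 4, 8} as the candidates for (7,3).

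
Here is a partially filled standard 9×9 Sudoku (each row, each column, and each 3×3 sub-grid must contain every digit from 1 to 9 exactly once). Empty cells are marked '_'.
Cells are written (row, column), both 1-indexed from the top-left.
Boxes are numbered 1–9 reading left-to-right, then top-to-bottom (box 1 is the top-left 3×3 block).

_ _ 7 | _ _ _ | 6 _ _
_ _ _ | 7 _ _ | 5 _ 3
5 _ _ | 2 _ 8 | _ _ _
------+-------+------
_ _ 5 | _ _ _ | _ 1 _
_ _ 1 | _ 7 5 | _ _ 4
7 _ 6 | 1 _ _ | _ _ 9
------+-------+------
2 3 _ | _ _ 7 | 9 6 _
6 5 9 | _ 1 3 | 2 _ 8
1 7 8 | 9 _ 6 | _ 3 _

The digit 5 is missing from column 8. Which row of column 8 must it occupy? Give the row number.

6

Consider where 5 can go in column 8.
(1,8) is out (box 3 already has a 5).
(2,8) is out (row 2 already has a 5).
(3,8) is out (row 3 already has a 5).
(5,8) is out (row 5 already has a 5).
(8,8) is out (row 8 already has a 5).
So the only cell in column 8 that can hold 5 is (6,8).
That is row 6.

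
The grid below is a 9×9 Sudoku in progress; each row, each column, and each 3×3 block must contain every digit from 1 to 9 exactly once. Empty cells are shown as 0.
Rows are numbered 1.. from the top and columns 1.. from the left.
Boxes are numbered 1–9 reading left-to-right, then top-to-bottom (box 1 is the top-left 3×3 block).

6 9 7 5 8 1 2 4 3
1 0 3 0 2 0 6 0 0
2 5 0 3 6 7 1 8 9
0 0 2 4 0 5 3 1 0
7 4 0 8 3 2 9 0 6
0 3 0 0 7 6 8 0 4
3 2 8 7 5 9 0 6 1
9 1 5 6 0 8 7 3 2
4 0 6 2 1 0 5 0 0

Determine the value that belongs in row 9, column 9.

Row 9 already contains {1, 2, 4, 5, 6}.
Column 9 already contains {1, 2, 3, 4, 6, 9}.
Its 3×3 block (box 9) already contains {1, 2, 3, 5, 6, 7}.
The only value from 1–9 not eliminated is 8, so row 9, column 9 = 8.

8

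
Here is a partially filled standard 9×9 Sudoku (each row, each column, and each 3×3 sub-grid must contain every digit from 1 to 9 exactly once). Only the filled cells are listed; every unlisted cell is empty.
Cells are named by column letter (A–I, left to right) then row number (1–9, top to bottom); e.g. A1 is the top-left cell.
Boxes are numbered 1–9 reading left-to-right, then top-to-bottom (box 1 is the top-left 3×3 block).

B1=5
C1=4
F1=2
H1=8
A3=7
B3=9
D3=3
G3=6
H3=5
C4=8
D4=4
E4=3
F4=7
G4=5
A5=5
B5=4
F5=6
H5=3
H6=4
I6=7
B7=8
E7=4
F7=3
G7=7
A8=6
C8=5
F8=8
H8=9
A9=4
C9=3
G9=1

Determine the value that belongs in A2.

Cell A2 itself could take any of {1, 2, 3, 8} by direct elimination.
Consider where 8 can go in box 1.
A1 is out (row 1 already has a 8).
B2 is out (column B already has a 8).
C2 is out (column C already has a 8).
C3 is out (column C already has a 8).
So the only cell in box 1 that can hold 8 is A2.
Therefore A2 = 8.

8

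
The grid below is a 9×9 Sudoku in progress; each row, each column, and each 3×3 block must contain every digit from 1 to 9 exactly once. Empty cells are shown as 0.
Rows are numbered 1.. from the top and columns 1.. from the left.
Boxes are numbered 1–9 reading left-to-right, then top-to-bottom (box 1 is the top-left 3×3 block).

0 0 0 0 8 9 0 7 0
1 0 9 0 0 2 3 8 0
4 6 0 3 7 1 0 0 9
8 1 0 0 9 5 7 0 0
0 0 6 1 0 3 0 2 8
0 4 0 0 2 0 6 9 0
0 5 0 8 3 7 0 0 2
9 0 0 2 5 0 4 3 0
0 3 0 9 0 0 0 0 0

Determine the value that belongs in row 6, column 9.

Cell row 6, column 9 itself could take any of {1, 3, 5} by direct elimination.
Consider where 1 can go in row 6.
row 6, column 1 is out (column 1 already has a 1).
row 6, column 3 is out (box 4 already has a 1).
row 6, column 4 is out (column 4 already has a 1).
row 6, column 6 is out (column 6 already has a 1).
So the only cell in row 6 that can hold 1 is row 6, column 9.
Therefore row 6, column 9 = 1.

1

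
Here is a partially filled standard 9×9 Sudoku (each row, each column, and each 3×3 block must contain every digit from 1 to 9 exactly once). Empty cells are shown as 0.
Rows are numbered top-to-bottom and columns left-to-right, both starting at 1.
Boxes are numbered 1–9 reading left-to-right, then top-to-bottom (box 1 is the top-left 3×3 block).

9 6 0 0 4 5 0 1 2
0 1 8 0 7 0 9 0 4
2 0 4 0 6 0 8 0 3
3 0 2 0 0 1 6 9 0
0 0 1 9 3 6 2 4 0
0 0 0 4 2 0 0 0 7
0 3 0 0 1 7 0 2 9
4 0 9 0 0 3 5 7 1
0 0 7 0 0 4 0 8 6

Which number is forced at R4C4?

7

Cell R4C4 itself could take any of {5, 7, 8} by direct elimination.
Consider where 7 can go in box 5.
R4C5 is out (column 5 already has a 7).
R6C6 is out (row 6 already has a 7).
So the only cell in box 5 that can hold 7 is R4C4.
Therefore R4C4 = 7.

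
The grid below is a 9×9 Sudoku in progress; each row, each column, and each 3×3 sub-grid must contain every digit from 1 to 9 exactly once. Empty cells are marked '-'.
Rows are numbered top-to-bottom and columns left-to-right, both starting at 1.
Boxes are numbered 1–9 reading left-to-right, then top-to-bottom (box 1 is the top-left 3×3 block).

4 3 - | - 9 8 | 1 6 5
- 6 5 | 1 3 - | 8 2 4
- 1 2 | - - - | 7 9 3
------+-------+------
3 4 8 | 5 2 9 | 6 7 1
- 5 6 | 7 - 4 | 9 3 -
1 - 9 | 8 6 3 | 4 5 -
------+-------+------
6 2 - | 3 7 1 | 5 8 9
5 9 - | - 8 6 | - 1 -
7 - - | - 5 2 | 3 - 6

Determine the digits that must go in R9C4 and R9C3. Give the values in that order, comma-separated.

For R9C4:
  Consider where 9 can go in box 8.
  R8C4 is out (row 8 already has a 9).
  So the only cell in box 8 that can hold 9 is R9C4.
  So R9C4 = 9.
For R9C3:
  Consider where 1 can go in column 3.
  R1C3 is out (row 1 already has a 1).
  R7C3 is out (row 7 already has a 1).
  R8C3 is out (row 8 already has a 1).
  So the only cell in column 3 that can hold 1 is R9C3.
  So R9C3 = 1.

9,1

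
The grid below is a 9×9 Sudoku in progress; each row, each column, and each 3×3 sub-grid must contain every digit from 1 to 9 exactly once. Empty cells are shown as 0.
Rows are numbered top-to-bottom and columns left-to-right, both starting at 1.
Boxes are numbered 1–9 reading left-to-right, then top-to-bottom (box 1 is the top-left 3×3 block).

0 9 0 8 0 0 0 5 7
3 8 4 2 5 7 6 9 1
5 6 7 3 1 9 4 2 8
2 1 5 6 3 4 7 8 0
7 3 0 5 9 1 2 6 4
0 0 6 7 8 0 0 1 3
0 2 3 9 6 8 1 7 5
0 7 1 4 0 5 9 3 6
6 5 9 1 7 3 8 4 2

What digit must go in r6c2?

Row 6 already contains {1, 3, 6, 7, 8}.
Column 2 already contains {1, 2, 3, 5, 6, 7, 8, 9}.
Its 3×3 block (box 4) already contains {1, 2, 3, 5, 6, 7}.
The only value from 1–9 not eliminated is 4, so r6c2 = 4.

4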